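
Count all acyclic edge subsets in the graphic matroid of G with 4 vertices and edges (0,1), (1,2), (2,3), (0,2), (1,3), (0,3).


An independent set in a graphic matroid is an acyclic edge subset.
G has 4 vertices and 6 edges.
Enumerate all 2^6 = 64 subsets, checking for acyclicity.
Total independent sets = 38.

38


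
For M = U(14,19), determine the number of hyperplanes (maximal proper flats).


Hyperplanes of U(14,19) are flats of rank 13.
In a uniform matroid, these are exactly the (13)-element subsets.
Count = C(19,13) = 27132.

27132


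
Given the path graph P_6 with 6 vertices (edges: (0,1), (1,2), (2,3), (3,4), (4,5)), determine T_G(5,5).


A path on 6 vertices is a tree with 5 edges.
T(x,y) = x^(5) for any tree.
T(5,5) = 5^5 = 3125.

3125


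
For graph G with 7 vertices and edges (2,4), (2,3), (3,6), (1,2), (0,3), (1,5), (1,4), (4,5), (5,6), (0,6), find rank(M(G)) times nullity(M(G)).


r(M) = |V| - c = 7 - 1 = 6.
nullity = |E| - r(M) = 10 - 6 = 4.
Product = 6 * 4 = 24.

24


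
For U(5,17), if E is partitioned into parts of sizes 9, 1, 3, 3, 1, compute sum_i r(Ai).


r(Ai) = min(|Ai|, 5) for each part.
Sum = min(9,5) + min(1,5) + min(3,5) + min(3,5) + min(1,5)
    = 5 + 1 + 3 + 3 + 1
    = 13.

13


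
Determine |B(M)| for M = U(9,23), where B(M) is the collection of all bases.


Bases of U(9,23) are all 9-element subsets of the 23-element ground set.
Number of bases = C(23,9).
(23 choose 9) = 817190.

817190


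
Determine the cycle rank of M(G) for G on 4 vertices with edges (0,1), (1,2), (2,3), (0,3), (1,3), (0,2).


Cycle rank (nullity) = |E| - r(M) = |E| - (|V| - c).
|E| = 6, |V| = 4, c = 1.
Nullity = 6 - (4 - 1) = 6 - 3 = 3.

3


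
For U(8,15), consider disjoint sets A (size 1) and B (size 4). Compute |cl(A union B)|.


|A union B| = 1 + 4 = 5 (disjoint).
In U(8,15), cl(S) = S if |S| < 8, else cl(S) = E.
Since 5 < 8, cl(A union B) = A union B.
|cl(A union B)| = 5.

5


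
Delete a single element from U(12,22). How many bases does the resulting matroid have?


Deleting e from U(12,22) gives U(12,21) since n > r.
Bases of U(12,21) = C(21,12) = 21! / (12! * 9!) = 293930.

293930


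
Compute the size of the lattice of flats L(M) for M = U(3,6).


Flats of U(3,6): every subset of size < 3 is a flat, plus E itself.
Count = C(6,0) + C(6,1) + C(6,2) + 1
     = 1 + 6 + 15 + 1
     = 23.

23


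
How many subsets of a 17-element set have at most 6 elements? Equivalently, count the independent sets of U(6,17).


Independent sets of U(6,17) are all subsets of size <= 6.
Count = (17 choose 0) + (17 choose 1) + (17 choose 2) + (17 choose 3) + (17 choose 4) + (17 choose 5) + (17 choose 6)
     = 1 + 17 + 136 + 680 + 2380 + 6188 + 12376
     = 21778.

21778


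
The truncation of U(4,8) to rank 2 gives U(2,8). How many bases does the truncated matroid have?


Truncating U(4,8) to rank 2 gives U(2,8).
Bases of U(2,8) are all 2-element subsets of 8 elements.
Number of bases = C(8,2) = 8! / (2! * 6!) = 28.

28


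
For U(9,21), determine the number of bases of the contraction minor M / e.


Contracting e from U(9,21) gives U(8,20).
Bases of U(8,20) = C(20,8) = 125970.

125970


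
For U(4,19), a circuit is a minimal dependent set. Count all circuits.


In U(4,19), circuits are the (5)-element subsets.
Any set of 5 elements is dependent, and removing any one element gives
an independent set of size 4, so it is a minimal dependent set.
Number of circuits = C(19,5) = 11628.

11628


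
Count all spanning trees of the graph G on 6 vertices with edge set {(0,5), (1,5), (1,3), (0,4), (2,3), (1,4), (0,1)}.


By Kirchhoff's matrix tree theorem, the number of spanning trees equals
the determinant of any cofactor of the Laplacian matrix L.
G has 6 vertices and 7 edges.
Computing the (5 x 5) cofactor determinant gives 8.

8


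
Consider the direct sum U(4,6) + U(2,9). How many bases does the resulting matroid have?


Bases of a direct sum M1 + M2: |B| = |B(M1)| * |B(M2)|.
|B(U(4,6))| = C(6,4) = 15.
|B(U(2,9))| = C(9,2) = 36.
Total bases = 15 * 36 = 540.

540


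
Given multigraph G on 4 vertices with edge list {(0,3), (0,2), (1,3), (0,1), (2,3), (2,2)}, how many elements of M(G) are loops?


In a graphic matroid, a loop is a self-loop edge (u,u) with rank 0.
Examining all 6 edges for self-loops...
Self-loops found: (2,2)
Number of loops = 1.

1


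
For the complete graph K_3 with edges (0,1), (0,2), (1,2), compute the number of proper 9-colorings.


P(K_3, k) = k(k-1)(k-2)...(k-2).
P(9) = (9) * (8) * (7) = 504.

504


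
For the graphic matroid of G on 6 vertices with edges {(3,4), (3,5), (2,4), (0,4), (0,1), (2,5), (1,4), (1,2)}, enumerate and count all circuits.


A circuit in a graphic matroid = edge set of a simple cycle.
G has 6 vertices and 8 edges.
Enumerating all minimal edge subsets forming cycles...
Total circuits found: 6.

6


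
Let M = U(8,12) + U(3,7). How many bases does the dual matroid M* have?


(M1+M2)* = M1* + M2*.
M1* = U(4,12), bases: C(12,4) = 495.
M2* = U(4,7), bases: C(7,4) = 35.
|B(M*)| = 495 * 35 = 17325.

17325


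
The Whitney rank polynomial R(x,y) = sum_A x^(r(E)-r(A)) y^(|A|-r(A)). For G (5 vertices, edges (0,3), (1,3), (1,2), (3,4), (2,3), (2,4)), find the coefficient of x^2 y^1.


R(x,y) = sum over A in 2^E of x^(r(E)-r(A)) * y^(|A|-r(A)).
G has 5 vertices, 6 edges. r(E) = 4.
Enumerate all 2^6 = 64 subsets.
Count subsets with r(E)-r(A)=2 and |A|-r(A)=1: 2.

2


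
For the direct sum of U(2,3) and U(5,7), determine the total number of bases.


Bases of a direct sum M1 + M2: |B| = |B(M1)| * |B(M2)|.
|B(U(2,3))| = C(3,2) = 3.
|B(U(5,7))| = C(7,5) = 21.
Total bases = 3 * 21 = 63.

63


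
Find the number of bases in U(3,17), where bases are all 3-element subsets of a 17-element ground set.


Bases of U(3,17) are all 3-element subsets of the 17-element ground set.
Number of bases = C(17,3).
(17 choose 3) = 680.

680


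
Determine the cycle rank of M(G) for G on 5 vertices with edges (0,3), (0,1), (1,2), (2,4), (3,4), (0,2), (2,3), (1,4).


Cycle rank (nullity) = |E| - r(M) = |E| - (|V| - c).
|E| = 8, |V| = 5, c = 1.
Nullity = 8 - (5 - 1) = 8 - 4 = 4.

4


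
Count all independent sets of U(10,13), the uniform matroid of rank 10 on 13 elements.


Independent sets of U(10,13) are all subsets of size <= 10.
Count = C(13,0) + C(13,1) + C(13,2) + C(13,3) + C(13,4) + C(13,5) + C(13,6) + C(13,7) + C(13,8) + C(13,9) + C(13,10)
     = 1 + 13 + 78 + 286 + 715 + 1287 + 1716 + 1716 + 1287 + 715 + 286
     = 8100.

8100


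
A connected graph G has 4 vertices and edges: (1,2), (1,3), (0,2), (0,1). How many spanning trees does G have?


By Kirchhoff's matrix tree theorem, the number of spanning trees equals
the determinant of any cofactor of the Laplacian matrix L.
G has 4 vertices and 4 edges.
Computing the (3 x 3) cofactor determinant gives 3.

3


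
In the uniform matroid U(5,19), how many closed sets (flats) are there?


Flats of U(5,19): every subset of size < 5 is a flat, plus E itself.
Count = (19 choose 0) + (19 choose 1) + (19 choose 2) + (19 choose 3) + (19 choose 4) + 1
     = 1 + 19 + 171 + 969 + 3876 + 1
     = 5037.

5037


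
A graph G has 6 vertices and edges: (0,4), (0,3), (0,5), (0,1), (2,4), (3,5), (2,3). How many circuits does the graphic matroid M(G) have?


A circuit in a graphic matroid = edge set of a simple cycle.
G has 6 vertices and 7 edges.
Enumerating all minimal edge subsets forming cycles...
Total circuits found: 3.

3


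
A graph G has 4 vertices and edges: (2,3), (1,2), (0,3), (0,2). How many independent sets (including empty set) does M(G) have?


An independent set in a graphic matroid is an acyclic edge subset.
G has 4 vertices and 4 edges.
Enumerate all 2^4 = 16 subsets, checking for acyclicity.
Total independent sets = 14.

14


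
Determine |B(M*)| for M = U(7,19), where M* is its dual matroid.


The dual of U(r,n) is U(n-r, n) = U(12,19).
Bases of U(12,19) are all (12)-element subsets.
|B(M*)| = C(19,12) = 19! / (12! * 7!) = 50388.

50388


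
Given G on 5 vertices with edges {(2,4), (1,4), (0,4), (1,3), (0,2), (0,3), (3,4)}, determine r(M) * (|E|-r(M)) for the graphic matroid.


r(M) = |V| - c = 5 - 1 = 4.
nullity = |E| - r(M) = 7 - 4 = 3.
Product = 4 * 3 = 12.

12


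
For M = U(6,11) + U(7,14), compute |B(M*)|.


(M1+M2)* = M1* + M2*.
M1* = U(5,11), bases: C(11,5) = 462.
M2* = U(7,14), bases: C(14,7) = 3432.
|B(M*)| = 462 * 3432 = 1585584.

1585584


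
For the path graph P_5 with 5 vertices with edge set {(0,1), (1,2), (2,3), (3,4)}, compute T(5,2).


A path on 5 vertices is a tree with 4 edges.
T(x,y) = x^(4) for any tree.
T(5,2) = 5^4 = 625.

625


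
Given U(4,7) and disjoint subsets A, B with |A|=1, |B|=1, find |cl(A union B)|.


|A union B| = 1 + 1 = 2 (disjoint).
In U(4,7), cl(S) = S if |S| < 4, else cl(S) = E.
Since 2 < 4, cl(A union B) = A union B.
|cl(A union B)| = 2.

2


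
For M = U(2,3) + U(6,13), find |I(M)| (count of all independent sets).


For a direct sum, |I(M1+M2)| = |I(M1)| * |I(M2)|.
|I(U(2,3))| = sum C(3,k) for k=0..2 = 7.
|I(U(6,13))| = sum C(13,k) for k=0..6 = 4096.
Total = 7 * 4096 = 28672.

28672


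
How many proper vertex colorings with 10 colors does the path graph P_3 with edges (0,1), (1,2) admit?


P(P_3, k) = k * (k-1)^(2).
P(10) = 10 * 9^2 = 10 * 81 = 810.

810


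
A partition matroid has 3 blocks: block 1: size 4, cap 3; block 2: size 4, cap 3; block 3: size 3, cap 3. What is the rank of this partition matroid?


Rank of a partition matroid = sum of min(|Si|, ci) for each block.
= min(4,3) + min(4,3) + min(3,3)
= 3 + 3 + 3
= 9.

9


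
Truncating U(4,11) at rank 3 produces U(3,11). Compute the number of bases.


Truncating U(4,11) to rank 3 gives U(3,11).
Bases of U(3,11) are all 3-element subsets of 11 elements.
Number of bases = C(11,3) = (11 * 10 * 9) / (1 * 2 * 3) = 165.

165


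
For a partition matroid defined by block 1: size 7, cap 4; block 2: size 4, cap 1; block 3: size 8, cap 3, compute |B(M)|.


A basis picks exactly ci elements from block i.
Number of bases = product of C(|Si|, ci).
= C(7,4) * C(4,1) * C(8,3)
= 35 * 4 * 56
= 7840.

7840


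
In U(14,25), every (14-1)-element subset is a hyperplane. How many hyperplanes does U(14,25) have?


Hyperplanes of U(14,25) are flats of rank 13.
In a uniform matroid, these are exactly the (13)-element subsets.
Count = C(25,13) = 25! / (13! * 12!) = 5200300.

5200300


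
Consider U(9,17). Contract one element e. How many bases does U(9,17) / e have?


Contracting e from U(9,17) gives U(8,16).
Bases of U(8,16) = C(16,8) = 12870.

12870


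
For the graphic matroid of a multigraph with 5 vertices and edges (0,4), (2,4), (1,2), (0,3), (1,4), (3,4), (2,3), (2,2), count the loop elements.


In a graphic matroid, a loop is a self-loop edge (u,u) with rank 0.
Examining all 8 edges for self-loops...
Self-loops found: (2,2)
Number of loops = 1.

1


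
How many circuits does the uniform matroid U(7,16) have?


In U(7,16), circuits are the (8)-element subsets.
Any set of 8 elements is dependent, and removing any one element gives
an independent set of size 7, so it is a minimal dependent set.
Number of circuits = C(16,8) = 16! / (8! * 8!) = 12870.

12870


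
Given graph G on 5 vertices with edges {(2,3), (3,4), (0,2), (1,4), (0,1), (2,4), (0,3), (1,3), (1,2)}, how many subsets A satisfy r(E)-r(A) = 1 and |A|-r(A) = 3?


R(x,y) = sum over A in 2^E of x^(r(E)-r(A)) * y^(|A|-r(A)).
G has 5 vertices, 9 edges. r(E) = 4.
Enumerate all 2^9 = 512 subsets.
Count subsets with r(E)-r(A)=1 and |A|-r(A)=3: 2.

2


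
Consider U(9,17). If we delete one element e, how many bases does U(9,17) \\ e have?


Deleting e from U(9,17) gives U(9,16) since n > r.
Bases of U(9,16) = C(16,9) = 16! / (9! * 7!) = 11440.

11440


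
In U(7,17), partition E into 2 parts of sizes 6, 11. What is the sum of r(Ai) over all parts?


r(Ai) = min(|Ai|, 7) for each part.
Sum = min(6,7) + min(11,7)
    = 6 + 7
    = 13.

13


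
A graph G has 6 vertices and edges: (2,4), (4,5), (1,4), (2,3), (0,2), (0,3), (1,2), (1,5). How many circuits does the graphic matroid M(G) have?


A circuit in a graphic matroid = edge set of a simple cycle.
G has 6 vertices and 8 edges.
Enumerating all minimal edge subsets forming cycles...
Total circuits found: 4.

4


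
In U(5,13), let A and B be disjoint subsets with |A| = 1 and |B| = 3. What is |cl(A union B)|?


|A union B| = 1 + 3 = 4 (disjoint).
In U(5,13), cl(S) = S if |S| < 5, else cl(S) = E.
Since 4 < 5, cl(A union B) = A union B.
|cl(A union B)| = 4.

4


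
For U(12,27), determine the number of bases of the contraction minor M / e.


Contracting e from U(12,27) gives U(11,26).
Bases of U(11,26) = (26 choose 11) = 7726160.

7726160


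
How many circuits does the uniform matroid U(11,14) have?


In U(11,14), circuits are the (12)-element subsets.
Any set of 12 elements is dependent, and removing any one element gives
an independent set of size 11, so it is a minimal dependent set.
Number of circuits = C(14,12) = 91.

91


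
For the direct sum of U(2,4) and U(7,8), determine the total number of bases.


Bases of a direct sum M1 + M2: |B| = |B(M1)| * |B(M2)|.
|B(U(2,4))| = C(4,2) = 6.
|B(U(7,8))| = C(8,7) = 8.
Total bases = 6 * 8 = 48.

48


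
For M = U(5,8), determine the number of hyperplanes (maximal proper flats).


Hyperplanes of U(5,8) are flats of rank 4.
In a uniform matroid, these are exactly the (4)-element subsets.
Count = C(8,4) = 8! / (4! * 4!) = 70.

70


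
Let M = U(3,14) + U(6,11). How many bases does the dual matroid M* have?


(M1+M2)* = M1* + M2*.
M1* = U(11,14), bases: C(14,11) = 364.
M2* = U(5,11), bases: C(11,5) = 462.
|B(M*)| = 364 * 462 = 168168.

168168


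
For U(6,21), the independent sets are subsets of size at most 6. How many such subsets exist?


Independent sets of U(6,21) are all subsets of size <= 6.
Count = (21 choose 0) + (21 choose 1) + (21 choose 2) + (21 choose 3) + (21 choose 4) + (21 choose 5) + (21 choose 6)
     = 1 + 21 + 210 + 1330 + 5985 + 20349 + 54264
     = 82160.

82160


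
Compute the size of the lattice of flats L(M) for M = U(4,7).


Flats of U(4,7): every subset of size < 4 is a flat, plus E itself.
Count = (7 choose 0) + (7 choose 1) + (7 choose 2) + (7 choose 3) + 1
     = 1 + 7 + 21 + 35 + 1
     = 65.

65


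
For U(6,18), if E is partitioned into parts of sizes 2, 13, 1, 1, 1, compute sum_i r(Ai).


r(Ai) = min(|Ai|, 6) for each part.
Sum = min(2,6) + min(13,6) + min(1,6) + min(1,6) + min(1,6)
    = 2 + 6 + 1 + 1 + 1
    = 11.

11


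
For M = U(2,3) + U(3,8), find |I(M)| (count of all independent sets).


For a direct sum, |I(M1+M2)| = |I(M1)| * |I(M2)|.
|I(U(2,3))| = sum C(3,k) for k=0..2 = 7.
|I(U(3,8))| = sum C(8,k) for k=0..3 = 93.
Total = 7 * 93 = 651.

651


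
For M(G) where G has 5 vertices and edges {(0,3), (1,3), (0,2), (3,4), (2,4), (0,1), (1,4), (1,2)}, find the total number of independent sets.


An independent set in a graphic matroid is an acyclic edge subset.
G has 5 vertices and 8 edges.
Enumerate all 2^8 = 256 subsets, checking for acyclicity.
Total independent sets = 134.

134


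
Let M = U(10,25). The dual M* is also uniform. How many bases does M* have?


The dual of U(r,n) is U(n-r, n) = U(15,25).
Bases of U(15,25) are all (15)-element subsets.
|B(M*)| = (25 choose 15) = 3268760.

3268760


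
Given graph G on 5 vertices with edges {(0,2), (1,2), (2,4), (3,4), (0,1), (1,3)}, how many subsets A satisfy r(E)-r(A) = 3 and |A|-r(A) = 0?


R(x,y) = sum over A in 2^E of x^(r(E)-r(A)) * y^(|A|-r(A)).
G has 5 vertices, 6 edges. r(E) = 4.
Enumerate all 2^6 = 64 subsets.
Count subsets with r(E)-r(A)=3 and |A|-r(A)=0: 6.

6


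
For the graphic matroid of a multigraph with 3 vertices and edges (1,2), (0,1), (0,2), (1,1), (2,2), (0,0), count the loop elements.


In a graphic matroid, a loop is a self-loop edge (u,u) with rank 0.
Examining all 6 edges for self-loops...
Self-loops found: (1,1), (2,2), (0,0)
Number of loops = 3.

3


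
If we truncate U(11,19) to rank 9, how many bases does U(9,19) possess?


Truncating U(11,19) to rank 9 gives U(9,19).
Bases of U(9,19) are all 9-element subsets of 19 elements.
Number of bases = (19 choose 9) = 92378.

92378


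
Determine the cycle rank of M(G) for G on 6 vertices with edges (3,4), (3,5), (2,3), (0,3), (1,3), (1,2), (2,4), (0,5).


Cycle rank (nullity) = |E| - r(M) = |E| - (|V| - c).
|E| = 8, |V| = 6, c = 1.
Nullity = 8 - (6 - 1) = 8 - 5 = 3.

3


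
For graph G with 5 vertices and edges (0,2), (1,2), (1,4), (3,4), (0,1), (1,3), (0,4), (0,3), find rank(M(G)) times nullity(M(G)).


r(M) = |V| - c = 5 - 1 = 4.
nullity = |E| - r(M) = 8 - 4 = 4.
Product = 4 * 4 = 16.

16


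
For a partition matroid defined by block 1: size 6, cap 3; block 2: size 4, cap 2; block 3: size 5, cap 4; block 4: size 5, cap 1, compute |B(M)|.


A basis picks exactly ci elements from block i.
Number of bases = product of C(|Si|, ci).
= C(6,3) * C(4,2) * C(5,4) * C(5,1)
= 20 * 6 * 5 * 5
= 3000.

3000


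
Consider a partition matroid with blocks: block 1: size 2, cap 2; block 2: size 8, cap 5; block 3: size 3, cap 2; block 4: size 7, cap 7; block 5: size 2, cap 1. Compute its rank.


Rank of a partition matroid = sum of min(|Si|, ci) for each block.
= min(2,2) + min(8,5) + min(3,2) + min(7,7) + min(2,1)
= 2 + 5 + 2 + 7 + 1
= 17.

17


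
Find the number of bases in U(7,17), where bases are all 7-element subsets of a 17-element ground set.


Bases of U(7,17) are all 7-element subsets of the 17-element ground set.
Number of bases = C(17,7).
C(17,7) = 17! / (7! * 10!) = 19448.

19448


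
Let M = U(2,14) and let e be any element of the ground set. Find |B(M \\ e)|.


Deleting e from U(2,14) gives U(2,13) since n > r.
Bases of U(2,13) = C(13,2) = 13! / (2! * 11!) = 78.

78


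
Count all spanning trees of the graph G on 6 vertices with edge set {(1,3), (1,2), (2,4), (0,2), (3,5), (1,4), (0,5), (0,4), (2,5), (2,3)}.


By Kirchhoff's matrix tree theorem, the number of spanning trees equals
the determinant of any cofactor of the Laplacian matrix L.
G has 6 vertices and 10 edges.
Computing the (5 x 5) cofactor determinant gives 121.

121


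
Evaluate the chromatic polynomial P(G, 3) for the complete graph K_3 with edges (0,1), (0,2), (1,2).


P(K_3, k) = k(k-1)(k-2)...(k-2).
P(3) = (3) * (2) * (1) = 6.

6


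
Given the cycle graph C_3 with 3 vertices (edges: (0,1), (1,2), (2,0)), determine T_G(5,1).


T(C_3; x,y) = x + x^2 + ... + x^(2) + y.
T(5,1) = 5^1 + 5^2 + 1
= 5 + 25 + 1
= 31.

31


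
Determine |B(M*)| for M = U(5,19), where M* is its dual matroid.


The dual of U(r,n) is U(n-r, n) = U(14,19).
Bases of U(14,19) are all (14)-element subsets.
|B(M*)| = C(19,14) = 19! / (14! * 5!) = 11628.

11628


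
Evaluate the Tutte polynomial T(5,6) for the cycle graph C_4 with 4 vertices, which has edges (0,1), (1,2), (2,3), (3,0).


T(C_4; x,y) = x + x^2 + ... + x^(3) + y.
T(5,6) = 5^1 + 5^2 + 5^3 + 6
= 5 + 25 + 125 + 6
= 161.

161


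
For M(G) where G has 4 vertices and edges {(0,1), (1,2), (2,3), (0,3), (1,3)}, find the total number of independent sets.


An independent set in a graphic matroid is an acyclic edge subset.
G has 4 vertices and 5 edges.
Enumerate all 2^5 = 32 subsets, checking for acyclicity.
Total independent sets = 24.

24


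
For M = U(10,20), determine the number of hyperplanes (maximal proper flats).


Hyperplanes of U(10,20) are flats of rank 9.
In a uniform matroid, these are exactly the (9)-element subsets.
Count = C(20,9) = 167960.

167960


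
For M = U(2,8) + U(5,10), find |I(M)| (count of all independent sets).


For a direct sum, |I(M1+M2)| = |I(M1)| * |I(M2)|.
|I(U(2,8))| = sum C(8,k) for k=0..2 = 37.
|I(U(5,10))| = sum C(10,k) for k=0..5 = 638.
Total = 37 * 638 = 23606.

23606


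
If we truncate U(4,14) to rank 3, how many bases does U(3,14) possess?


Truncating U(4,14) to rank 3 gives U(3,14).
Bases of U(3,14) are all 3-element subsets of 14 elements.
Number of bases = (14 choose 3) = 364.

364


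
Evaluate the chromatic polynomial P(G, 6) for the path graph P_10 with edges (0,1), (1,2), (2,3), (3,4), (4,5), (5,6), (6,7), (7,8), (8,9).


P(P_10, k) = k * (k-1)^(9).
P(6) = 6 * 5^9 = 6 * 1953125 = 11718750.

11718750


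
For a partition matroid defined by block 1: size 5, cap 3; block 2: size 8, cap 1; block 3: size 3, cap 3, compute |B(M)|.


A basis picks exactly ci elements from block i.
Number of bases = product of C(|Si|, ci).
= C(5,3) * C(8,1) * C(3,3)
= 10 * 8 * 1
= 80.

80


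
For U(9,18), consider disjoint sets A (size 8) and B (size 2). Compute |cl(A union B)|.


|A union B| = 8 + 2 = 10 (disjoint).
In U(9,18), cl(S) = S if |S| < 9, else cl(S) = E.
Since 10 >= 9, cl(A union B) = E.
|cl(A union B)| = 18.

18


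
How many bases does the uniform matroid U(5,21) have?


Bases of U(5,21) are all 5-element subsets of the 21-element ground set.
Number of bases = C(21,5).
C(21,5) = 20349.

20349


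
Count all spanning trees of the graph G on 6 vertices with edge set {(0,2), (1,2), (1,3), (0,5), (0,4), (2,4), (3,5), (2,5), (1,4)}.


By Kirchhoff's matrix tree theorem, the number of spanning trees equals
the determinant of any cofactor of the Laplacian matrix L.
G has 6 vertices and 9 edges.
Computing the (5 x 5) cofactor determinant gives 66.

66


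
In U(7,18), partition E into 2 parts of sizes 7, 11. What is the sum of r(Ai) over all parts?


r(Ai) = min(|Ai|, 7) for each part.
Sum = min(7,7) + min(11,7)
    = 7 + 7
    = 14.

14


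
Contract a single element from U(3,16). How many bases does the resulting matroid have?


Contracting e from U(3,16) gives U(2,15).
Bases of U(2,15) = C(15,2) = (15 * 14) / (1 * 2) = 105.

105


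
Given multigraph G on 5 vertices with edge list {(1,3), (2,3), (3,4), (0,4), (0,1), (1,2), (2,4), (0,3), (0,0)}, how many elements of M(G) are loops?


In a graphic matroid, a loop is a self-loop edge (u,u) with rank 0.
Examining all 9 edges for self-loops...
Self-loops found: (0,0)
Number of loops = 1.

1


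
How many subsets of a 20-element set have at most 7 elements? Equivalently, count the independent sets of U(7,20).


Independent sets of U(7,20) are all subsets of size <= 7.
Count = (20 choose 0) + (20 choose 1) + (20 choose 2) + (20 choose 3) + (20 choose 4) + (20 choose 5) + (20 choose 6) + (20 choose 7)
     = 1 + 20 + 190 + 1140 + 4845 + 15504 + 38760 + 77520
     = 137980.

137980


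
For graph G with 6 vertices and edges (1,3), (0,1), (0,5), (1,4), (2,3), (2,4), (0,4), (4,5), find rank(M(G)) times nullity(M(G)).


r(M) = |V| - c = 6 - 1 = 5.
nullity = |E| - r(M) = 8 - 5 = 3.
Product = 5 * 3 = 15.

15


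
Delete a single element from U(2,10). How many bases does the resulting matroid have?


Deleting e from U(2,10) gives U(2,9) since n > r.
Bases of U(2,9) = C(9,2) = 9! / (2! * 7!) = 36.

36


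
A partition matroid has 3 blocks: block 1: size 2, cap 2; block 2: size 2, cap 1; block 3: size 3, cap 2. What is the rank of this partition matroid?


Rank of a partition matroid = sum of min(|Si|, ci) for each block.
= min(2,2) + min(2,1) + min(3,2)
= 2 + 1 + 2
= 5.

5


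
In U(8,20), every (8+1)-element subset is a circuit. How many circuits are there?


In U(8,20), circuits are the (9)-element subsets.
Any set of 9 elements is dependent, and removing any one element gives
an independent set of size 8, so it is a minimal dependent set.
Number of circuits = C(20,9) = 167960.

167960


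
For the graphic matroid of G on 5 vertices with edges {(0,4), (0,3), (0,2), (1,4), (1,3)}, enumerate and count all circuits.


A circuit in a graphic matroid = edge set of a simple cycle.
G has 5 vertices and 5 edges.
Enumerating all minimal edge subsets forming cycles...
Total circuits found: 1.

1


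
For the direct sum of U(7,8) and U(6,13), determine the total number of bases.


Bases of a direct sum M1 + M2: |B| = |B(M1)| * |B(M2)|.
|B(U(7,8))| = C(8,7) = 8.
|B(U(6,13))| = C(13,6) = 1716.
Total bases = 8 * 1716 = 13728.

13728


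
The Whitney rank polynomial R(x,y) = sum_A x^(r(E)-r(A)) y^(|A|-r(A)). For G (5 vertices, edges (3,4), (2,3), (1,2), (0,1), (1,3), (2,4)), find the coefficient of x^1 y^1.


R(x,y) = sum over A in 2^E of x^(r(E)-r(A)) * y^(|A|-r(A)).
G has 5 vertices, 6 edges. r(E) = 4.
Enumerate all 2^6 = 64 subsets.
Count subsets with r(E)-r(A)=1 and |A|-r(A)=1: 7.

7


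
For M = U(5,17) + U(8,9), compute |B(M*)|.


(M1+M2)* = M1* + M2*.
M1* = U(12,17), bases: C(17,12) = 6188.
M2* = U(1,9), bases: C(9,1) = 9.
|B(M*)| = 6188 * 9 = 55692.

55692


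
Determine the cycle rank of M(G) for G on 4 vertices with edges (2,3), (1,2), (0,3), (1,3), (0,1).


Cycle rank (nullity) = |E| - r(M) = |E| - (|V| - c).
|E| = 5, |V| = 4, c = 1.
Nullity = 5 - (4 - 1) = 5 - 3 = 2.

2


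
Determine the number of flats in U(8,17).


Flats of U(8,17): every subset of size < 8 is a flat, plus E itself.
Count = C(17,0) + C(17,1) + C(17,2) + C(17,3) + C(17,4) + C(17,5) + C(17,6) + C(17,7) + 1
     = 1 + 17 + 136 + 680 + 2380 + 6188 + 12376 + 19448 + 1
     = 41227.

41227


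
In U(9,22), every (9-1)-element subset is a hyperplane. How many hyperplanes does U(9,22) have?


Hyperplanes of U(9,22) are flats of rank 8.
In a uniform matroid, these are exactly the (8)-element subsets.
Count = (22 choose 8) = 319770.

319770


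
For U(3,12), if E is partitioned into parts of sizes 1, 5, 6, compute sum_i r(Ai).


r(Ai) = min(|Ai|, 3) for each part.
Sum = min(1,3) + min(5,3) + min(6,3)
    = 1 + 3 + 3
    = 7.

7


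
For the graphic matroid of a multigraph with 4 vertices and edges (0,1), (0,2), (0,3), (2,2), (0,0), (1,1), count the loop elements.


In a graphic matroid, a loop is a self-loop edge (u,u) with rank 0.
Examining all 6 edges for self-loops...
Self-loops found: (2,2), (0,0), (1,1)
Number of loops = 3.

3


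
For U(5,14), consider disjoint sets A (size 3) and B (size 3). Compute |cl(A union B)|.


|A union B| = 3 + 3 = 6 (disjoint).
In U(5,14), cl(S) = S if |S| < 5, else cl(S) = E.
Since 6 >= 5, cl(A union B) = E.
|cl(A union B)| = 14.

14


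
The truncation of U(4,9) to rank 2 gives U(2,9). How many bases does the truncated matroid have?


Truncating U(4,9) to rank 2 gives U(2,9).
Bases of U(2,9) are all 2-element subsets of 9 elements.
Number of bases = C(9,2) = (9 * 8) / (1 * 2) = 36.

36


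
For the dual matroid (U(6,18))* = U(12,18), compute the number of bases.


The dual of U(r,n) is U(n-r, n) = U(12,18).
Bases of U(12,18) are all (12)-element subsets.
|B(M*)| = C(18,12) = 18564.

18564


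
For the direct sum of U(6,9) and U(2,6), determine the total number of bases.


Bases of a direct sum M1 + M2: |B| = |B(M1)| * |B(M2)|.
|B(U(6,9))| = C(9,6) = 84.
|B(U(2,6))| = C(6,2) = 15.
Total bases = 84 * 15 = 1260.

1260


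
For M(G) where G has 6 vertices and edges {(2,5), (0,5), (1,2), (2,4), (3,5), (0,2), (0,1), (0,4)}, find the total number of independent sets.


An independent set in a graphic matroid is an acyclic edge subset.
G has 6 vertices and 8 edges.
Enumerate all 2^8 = 256 subsets, checking for acyclicity.
Total independent sets = 162.

162


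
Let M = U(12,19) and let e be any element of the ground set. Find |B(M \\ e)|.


Deleting e from U(12,19) gives U(12,18) since n > r.
Bases of U(12,18) = C(18,12) = 18! / (12! * 6!) = 18564.

18564


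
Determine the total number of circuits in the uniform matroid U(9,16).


In U(9,16), circuits are the (10)-element subsets.
Any set of 10 elements is dependent, and removing any one element gives
an independent set of size 9, so it is a minimal dependent set.
Number of circuits = C(16,10) = 16! / (10! * 6!) = 8008.

8008


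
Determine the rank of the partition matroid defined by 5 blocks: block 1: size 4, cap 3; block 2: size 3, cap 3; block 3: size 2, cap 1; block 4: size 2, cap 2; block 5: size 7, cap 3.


Rank of a partition matroid = sum of min(|Si|, ci) for each block.
= min(4,3) + min(3,3) + min(2,1) + min(2,2) + min(7,3)
= 3 + 3 + 1 + 2 + 3
= 12.

12


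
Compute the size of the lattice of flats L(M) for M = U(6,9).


Flats of U(6,9): every subset of size < 6 is a flat, plus E itself.
Count = C(9,0) + C(9,1) + C(9,2) + C(9,3) + C(9,4) + C(9,5) + 1
     = 1 + 9 + 36 + 84 + 126 + 126 + 1
     = 383.

383


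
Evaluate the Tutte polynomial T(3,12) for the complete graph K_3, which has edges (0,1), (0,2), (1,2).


T(K_3; x,y) = x^2 + x + y.
T(3,12) = 9 + 3 + 12 = 24.

24


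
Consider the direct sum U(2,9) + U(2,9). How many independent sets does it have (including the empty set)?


For a direct sum, |I(M1+M2)| = |I(M1)| * |I(M2)|.
|I(U(2,9))| = sum C(9,k) for k=0..2 = 46.
|I(U(2,9))| = sum C(9,k) for k=0..2 = 46.
Total = 46 * 46 = 2116.

2116


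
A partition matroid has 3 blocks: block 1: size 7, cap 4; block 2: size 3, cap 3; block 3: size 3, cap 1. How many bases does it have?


A basis picks exactly ci elements from block i.
Number of bases = product of C(|Si|, ci).
= C(7,4) * C(3,3) * C(3,1)
= 35 * 1 * 3
= 105.

105


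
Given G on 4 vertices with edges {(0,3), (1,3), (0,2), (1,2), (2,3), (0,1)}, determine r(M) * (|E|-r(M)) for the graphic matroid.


r(M) = |V| - c = 4 - 1 = 3.
nullity = |E| - r(M) = 6 - 3 = 3.
Product = 3 * 3 = 9.

9


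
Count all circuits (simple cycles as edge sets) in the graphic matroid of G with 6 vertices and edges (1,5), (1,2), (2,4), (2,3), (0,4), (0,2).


A circuit in a graphic matroid = edge set of a simple cycle.
G has 6 vertices and 6 edges.
Enumerating all minimal edge subsets forming cycles...
Total circuits found: 1.

1


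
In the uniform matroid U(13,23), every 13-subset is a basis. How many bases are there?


Bases of U(13,23) are all 13-element subsets of the 23-element ground set.
Number of bases = C(23,13).
C(23,13) = 23! / (13! * 10!) = 1144066.

1144066


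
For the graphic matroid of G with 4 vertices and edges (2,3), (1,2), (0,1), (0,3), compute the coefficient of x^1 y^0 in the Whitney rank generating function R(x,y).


R(x,y) = sum over A in 2^E of x^(r(E)-r(A)) * y^(|A|-r(A)).
G has 4 vertices, 4 edges. r(E) = 3.
Enumerate all 2^4 = 16 subsets.
Count subsets with r(E)-r(A)=1 and |A|-r(A)=0: 6.

6


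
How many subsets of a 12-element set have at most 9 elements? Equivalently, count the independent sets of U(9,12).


Independent sets of U(9,12) are all subsets of size <= 9.
Count = (12 choose 0) + (12 choose 1) + (12 choose 2) + (12 choose 3) + (12 choose 4) + (12 choose 5) + (12 choose 6) + (12 choose 7) + (12 choose 8) + (12 choose 9)
     = 1 + 12 + 66 + 220 + 495 + 792 + 924 + 792 + 495 + 220
     = 4017.

4017


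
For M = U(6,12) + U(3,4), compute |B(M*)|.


(M1+M2)* = M1* + M2*.
M1* = U(6,12), bases: C(12,6) = 924.
M2* = U(1,4), bases: C(4,1) = 4.
|B(M*)| = 924 * 4 = 3696.

3696


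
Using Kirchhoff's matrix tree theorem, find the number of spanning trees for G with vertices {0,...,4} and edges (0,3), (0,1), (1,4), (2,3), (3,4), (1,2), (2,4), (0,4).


By Kirchhoff's matrix tree theorem, the number of spanning trees equals
the determinant of any cofactor of the Laplacian matrix L.
G has 5 vertices and 8 edges.
Computing the (4 x 4) cofactor determinant gives 45.

45


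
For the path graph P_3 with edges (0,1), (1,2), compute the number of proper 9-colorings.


P(P_3, k) = k * (k-1)^(2).
P(9) = 9 * 8^2 = 9 * 64 = 576.

576


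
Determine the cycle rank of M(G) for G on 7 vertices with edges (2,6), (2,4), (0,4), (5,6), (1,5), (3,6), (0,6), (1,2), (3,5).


Cycle rank (nullity) = |E| - r(M) = |E| - (|V| - c).
|E| = 9, |V| = 7, c = 1.
Nullity = 9 - (7 - 1) = 9 - 6 = 3.

3


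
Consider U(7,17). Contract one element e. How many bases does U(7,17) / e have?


Contracting e from U(7,17) gives U(6,16).
Bases of U(6,16) = C(16,6) = 16! / (6! * 10!) = 8008.

8008


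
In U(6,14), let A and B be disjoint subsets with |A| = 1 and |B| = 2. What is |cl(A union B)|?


|A union B| = 1 + 2 = 3 (disjoint).
In U(6,14), cl(S) = S if |S| < 6, else cl(S) = E.
Since 3 < 6, cl(A union B) = A union B.
|cl(A union B)| = 3.

3


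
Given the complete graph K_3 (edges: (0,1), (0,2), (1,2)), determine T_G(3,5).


T(K_3; x,y) = x^2 + x + y.
T(3,5) = 9 + 3 + 5 = 17.

17


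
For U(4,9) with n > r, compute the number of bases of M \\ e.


Deleting e from U(4,9) gives U(4,8) since n > r.
Bases of U(4,8) = (8 choose 4) = 70.

70


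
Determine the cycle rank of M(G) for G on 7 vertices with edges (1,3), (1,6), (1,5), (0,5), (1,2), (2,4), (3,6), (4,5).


Cycle rank (nullity) = |E| - r(M) = |E| - (|V| - c).
|E| = 8, |V| = 7, c = 1.
Nullity = 8 - (7 - 1) = 8 - 6 = 2.

2


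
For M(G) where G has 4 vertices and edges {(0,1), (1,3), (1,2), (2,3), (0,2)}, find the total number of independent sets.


An independent set in a graphic matroid is an acyclic edge subset.
G has 4 vertices and 5 edges.
Enumerate all 2^5 = 32 subsets, checking for acyclicity.
Total independent sets = 24.

24


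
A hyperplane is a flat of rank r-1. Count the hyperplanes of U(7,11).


Hyperplanes of U(7,11) are flats of rank 6.
In a uniform matroid, these are exactly the (6)-element subsets.
Count = (11 choose 6) = 462.

462


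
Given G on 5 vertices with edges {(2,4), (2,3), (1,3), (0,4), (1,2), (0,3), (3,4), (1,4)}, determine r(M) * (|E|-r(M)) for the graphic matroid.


r(M) = |V| - c = 5 - 1 = 4.
nullity = |E| - r(M) = 8 - 4 = 4.
Product = 4 * 4 = 16.

16


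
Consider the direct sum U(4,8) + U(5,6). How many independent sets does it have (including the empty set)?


For a direct sum, |I(M1+M2)| = |I(M1)| * |I(M2)|.
|I(U(4,8))| = sum C(8,k) for k=0..4 = 163.
|I(U(5,6))| = sum C(6,k) for k=0..5 = 63.
Total = 163 * 63 = 10269.

10269


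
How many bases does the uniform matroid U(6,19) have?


Bases of U(6,19) are all 6-element subsets of the 19-element ground set.
Number of bases = C(19,6).
C(19,6) = 19! / (6! * 13!) = 27132.

27132


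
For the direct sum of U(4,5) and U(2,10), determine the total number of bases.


Bases of a direct sum M1 + M2: |B| = |B(M1)| * |B(M2)|.
|B(U(4,5))| = C(5,4) = 5.
|B(U(2,10))| = C(10,2) = 45.
Total bases = 5 * 45 = 225.

225


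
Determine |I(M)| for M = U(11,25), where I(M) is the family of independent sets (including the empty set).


Independent sets of U(11,25) are all subsets of size <= 11.
Count = C(25,0) + C(25,1) + C(25,2) + C(25,3) + C(25,4) + C(25,5) + C(25,6) + C(25,7) + C(25,8) + C(25,9) + C(25,10) + C(25,11)
     = 1 + 25 + 300 + 2300 + 12650 + 53130 + 177100 + 480700 + 1081575 + 2042975 + 3268760 + 4457400
     = 11576916.

11576916


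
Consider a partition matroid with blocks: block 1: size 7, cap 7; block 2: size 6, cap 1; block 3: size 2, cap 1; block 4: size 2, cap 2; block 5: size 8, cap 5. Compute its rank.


Rank of a partition matroid = sum of min(|Si|, ci) for each block.
= min(7,7) + min(6,1) + min(2,1) + min(2,2) + min(8,5)
= 7 + 1 + 1 + 2 + 5
= 16.

16


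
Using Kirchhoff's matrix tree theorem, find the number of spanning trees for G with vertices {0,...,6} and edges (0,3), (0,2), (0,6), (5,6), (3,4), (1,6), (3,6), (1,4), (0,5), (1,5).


By Kirchhoff's matrix tree theorem, the number of spanning trees equals
the determinant of any cofactor of the Laplacian matrix L.
G has 7 vertices and 10 edges.
Computing the (6 x 6) cofactor determinant gives 66.

66


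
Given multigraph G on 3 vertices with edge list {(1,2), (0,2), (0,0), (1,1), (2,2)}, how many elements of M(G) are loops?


In a graphic matroid, a loop is a self-loop edge (u,u) with rank 0.
Examining all 5 edges for self-loops...
Self-loops found: (0,0), (1,1), (2,2)
Number of loops = 3.

3


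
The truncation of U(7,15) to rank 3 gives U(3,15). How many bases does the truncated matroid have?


Truncating U(7,15) to rank 3 gives U(3,15).
Bases of U(3,15) are all 3-element subsets of 15 elements.
Number of bases = (15 choose 3) = 455.

455


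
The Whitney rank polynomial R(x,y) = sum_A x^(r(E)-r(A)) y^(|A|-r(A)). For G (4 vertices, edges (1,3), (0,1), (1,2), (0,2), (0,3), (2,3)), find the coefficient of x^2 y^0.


R(x,y) = sum over A in 2^E of x^(r(E)-r(A)) * y^(|A|-r(A)).
G has 4 vertices, 6 edges. r(E) = 3.
Enumerate all 2^6 = 64 subsets.
Count subsets with r(E)-r(A)=2 and |A|-r(A)=0: 6.

6


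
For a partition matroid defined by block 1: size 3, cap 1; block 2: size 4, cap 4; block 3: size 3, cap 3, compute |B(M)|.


A basis picks exactly ci elements from block i.
Number of bases = product of C(|Si|, ci).
= C(3,1) * C(4,4) * C(3,3)
= 3 * 1 * 1
= 3.

3


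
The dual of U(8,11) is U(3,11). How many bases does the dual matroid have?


The dual of U(r,n) is U(n-r, n) = U(3,11).
Bases of U(3,11) are all (3)-element subsets.
|B(M*)| = C(11,3) = 11! / (3! * 8!) = 165.

165


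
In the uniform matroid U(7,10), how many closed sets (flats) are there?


Flats of U(7,10): every subset of size < 7 is a flat, plus E itself.
Count = (10 choose 0) + (10 choose 1) + (10 choose 2) + (10 choose 3) + (10 choose 4) + (10 choose 5) + (10 choose 6) + 1
     = 1 + 10 + 45 + 120 + 210 + 252 + 210 + 1
     = 849.

849


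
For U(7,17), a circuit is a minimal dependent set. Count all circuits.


In U(7,17), circuits are the (8)-element subsets.
Any set of 8 elements is dependent, and removing any one element gives
an independent set of size 7, so it is a minimal dependent set.
Number of circuits = C(17,8) = 17! / (8! * 9!) = 24310.

24310


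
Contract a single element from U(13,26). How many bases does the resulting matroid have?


Contracting e from U(13,26) gives U(12,25).
Bases of U(12,25) = (25 choose 12) = 5200300.

5200300


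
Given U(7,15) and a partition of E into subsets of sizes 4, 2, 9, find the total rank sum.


r(Ai) = min(|Ai|, 7) for each part.
Sum = min(4,7) + min(2,7) + min(9,7)
    = 4 + 2 + 7
    = 13.

13


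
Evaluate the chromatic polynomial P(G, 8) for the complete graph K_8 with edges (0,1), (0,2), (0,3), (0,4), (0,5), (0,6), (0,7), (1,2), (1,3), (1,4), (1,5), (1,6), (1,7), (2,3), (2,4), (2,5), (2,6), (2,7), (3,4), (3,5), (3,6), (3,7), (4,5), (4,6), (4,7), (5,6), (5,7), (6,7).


P(K_8, k) = k(k-1)(k-2)...(k-7).
P(8) = (8) * (7) * (6) * (5) * (4) * (3) * (2) * (1) = 40320.

40320


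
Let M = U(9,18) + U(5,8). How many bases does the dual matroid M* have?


(M1+M2)* = M1* + M2*.
M1* = U(9,18), bases: C(18,9) = 48620.
M2* = U(3,8), bases: C(8,3) = 56.
|B(M*)| = 48620 * 56 = 2722720.

2722720


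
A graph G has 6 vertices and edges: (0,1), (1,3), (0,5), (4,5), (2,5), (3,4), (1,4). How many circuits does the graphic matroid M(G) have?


A circuit in a graphic matroid = edge set of a simple cycle.
G has 6 vertices and 7 edges.
Enumerating all minimal edge subsets forming cycles...
Total circuits found: 3.

3


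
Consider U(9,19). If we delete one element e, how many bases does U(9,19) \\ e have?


Deleting e from U(9,19) gives U(9,18) since n > r.
Bases of U(9,18) = (18 choose 9) = 48620.

48620


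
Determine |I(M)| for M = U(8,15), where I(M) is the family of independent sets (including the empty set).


Independent sets of U(8,15) are all subsets of size <= 8.
Count = C(15,0) + C(15,1) + C(15,2) + C(15,3) + C(15,4) + C(15,5) + C(15,6) + C(15,7) + C(15,8)
     = 1 + 15 + 105 + 455 + 1365 + 3003 + 5005 + 6435 + 6435
     = 22819.

22819


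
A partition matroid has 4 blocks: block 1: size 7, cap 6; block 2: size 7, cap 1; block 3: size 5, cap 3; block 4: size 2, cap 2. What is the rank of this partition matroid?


Rank of a partition matroid = sum of min(|Si|, ci) for each block.
= min(7,6) + min(7,1) + min(5,3) + min(2,2)
= 6 + 1 + 3 + 2
= 12.

12
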